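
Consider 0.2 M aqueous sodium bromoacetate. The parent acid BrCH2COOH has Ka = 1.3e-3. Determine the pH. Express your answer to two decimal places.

BrCH2COO- is the conjugate base of the weak acid BrCH2COOH.
Kb = Kw/Ka = 1.0×10^-14 / 1.3 × 10^-3 = 7.69 × 10^-12
Kb = [OH-]²/(0.2 − [OH-]) = 7.69 × 10^-12
Assume [OH-] ≪ 0.2: [OH-] ≈ √(7.69 × 10^-12 × 0.2) = 1.24 × 10^-6 M
pOH = 5.91, so pH = 14.00 − pOH = 8.09

pH = 8.09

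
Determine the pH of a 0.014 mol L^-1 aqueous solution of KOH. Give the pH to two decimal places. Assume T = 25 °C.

KOH is a strong base; [OH-] = 0.014 M.
pOH = -log(0.014) = 1.85
pH = 14.00 - 1.85 = 12.15

pH = 12.15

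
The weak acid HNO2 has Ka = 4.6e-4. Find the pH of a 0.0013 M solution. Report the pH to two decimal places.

HNO2 ⇌ NO2- + H+
From the ICE table, Ka = [H+]²/(0.0013 − [H+]) = 4.6 × 10^-4.
Here C₀/Ka ≈ 2.83, so the small-[H+] approximation fails. Use the quadratic:
[H+] = [−0.00046 + √(0.00046² + 2.39e-06)]/2 = 5.77 × 10^-4 M
pH = −log[H+] = −log(5.77 × 10^-4) = 3.24

pH = 3.24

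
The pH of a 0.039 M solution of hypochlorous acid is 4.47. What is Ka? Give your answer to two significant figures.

[H+] = 10^(-4.47) = 3.39 × 10^-5 M
At equilibrium [HA] = 0.039 − 3.39 × 10^-5 = 3.90 × 10^-2 M
Ka = [H+][A-]/[HA] = (3.39 × 10^-5)² / 3.90 × 10^-2 = 2.9 × 10^-8

Ka = 2.9 × 10^-8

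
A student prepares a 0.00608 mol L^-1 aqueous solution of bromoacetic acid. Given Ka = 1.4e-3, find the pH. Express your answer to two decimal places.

pH = 2.64

BrCH2COOH ⇌ BrCH2COO- + H+
From the ICE table, Ka = [H+]²/(0.00608 − [H+]) = 1.4 × 10^-3.
Here C₀/Ka ≈ 4.34, so the small-[H+] approximation fails. Use the quadratic:
[H+] = (−Ka + √(Ka² + 4·Ka·C₀))/2 = 2.30 × 10^-3 M
pH = −log(2.30 × 10^-3) = 2.64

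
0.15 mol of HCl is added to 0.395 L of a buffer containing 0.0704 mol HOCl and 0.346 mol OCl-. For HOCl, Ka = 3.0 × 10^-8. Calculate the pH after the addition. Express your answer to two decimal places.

pH = 7.47

After neutralization: n(HOCl) = 0.22 mol, n(OCl-) = 0.196 mol.
pKa = −log(3.0 × 10^-8) = 7.523
Henderson–Hasselbalch with mole ratio 0.196/0.22: pH = 7.523 + (-0.050)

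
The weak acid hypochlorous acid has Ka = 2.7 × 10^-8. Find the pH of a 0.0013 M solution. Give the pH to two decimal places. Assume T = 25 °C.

HOCl ⇌ OCl- + H+
From the ICE table, Ka = [H+]²/(0.0013 − [H+]) = 2.7 × 10^-8.
Assume [H+] ≪ 0.0013: [H+] ≈ √(2.7 × 10^-8 × 0.0013) = 5.92 × 10^-6 M
Check: 0.46% ionized — well under 5%, approximation valid.
pH = −log(5.92 × 10^-6) = 5.23

pH = 5.23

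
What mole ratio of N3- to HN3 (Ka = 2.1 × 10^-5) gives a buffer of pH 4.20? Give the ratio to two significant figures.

pKa = -log(2.1 × 10^-5) = 4.678
pH = pKa + log(r) ⇒ log(r) = 4.20 − 4.678 = -0.478
r = [N3-]/[HN3] = 10^(-0.478) = 0.333

ratio = 0.33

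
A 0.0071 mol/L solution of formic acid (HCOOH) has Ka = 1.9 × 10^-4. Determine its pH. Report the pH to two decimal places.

pH = 2.97

HCOOH ⇌ HCOO- + H+
From the ICE table, Ka = [H+]²/(0.0071 − [H+]) = 1.9 × 10^-4.
[H+] is not negligible relative to C₀; solve [H+]² + 0.00019·[H+] − 1.35e-06 = 0.
[H+] = (−Ka + √(Ka² + 4·Ka·C₀))/2 = 1.07 × 10^-3 M
pH = −log(1.07 × 10^-3) = 2.97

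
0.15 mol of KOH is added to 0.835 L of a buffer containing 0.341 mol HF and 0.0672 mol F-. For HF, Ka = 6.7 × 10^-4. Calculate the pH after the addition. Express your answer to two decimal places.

pH = 3.23

After neutralization: n(HF) = 0.191 mol, n(F-) = 0.217 mol.
pKa = −log(6.7 × 10^-4) = 3.174
Henderson–Hasselbalch with mole ratio 0.217/0.191: pH = 3.174 + (+0.055)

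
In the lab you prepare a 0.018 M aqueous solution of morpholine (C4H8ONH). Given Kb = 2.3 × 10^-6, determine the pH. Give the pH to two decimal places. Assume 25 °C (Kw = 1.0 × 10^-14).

C4H8ONH + H2O ⇌ C4H8ONH2+ + OH-
From the ICE table, Kb = [OH-]²/(0.018 − [OH-]) = 2.3 × 10^-6.
Assume [OH-] ≪ 0.018: [OH-] ≈ √(2.3 × 10^-6 × 0.018) = 2.03 × 10^-4 M
Check: 1.1% ionized — well under 5%, approximation valid.
pOH = 3.69, so pH = 14.00 − pOH = 10.31

pH = 10.31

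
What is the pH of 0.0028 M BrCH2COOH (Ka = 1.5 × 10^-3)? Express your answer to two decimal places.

pH = 2.84

BrCH2COOH ⇌ BrCH2COO- + H+
Ka = x²/(0.0028 − x) = 1.5 × 10^-3
Here C₀/Ka ≈ 1.87, so the small-x approximation fails. Use the quadratic:
x = (−Ka + √(Ka² + 4·Ka·C₀))/2 = 1.43 × 10^-3 M
pH = −log(1.43 × 10^-3) = 2.84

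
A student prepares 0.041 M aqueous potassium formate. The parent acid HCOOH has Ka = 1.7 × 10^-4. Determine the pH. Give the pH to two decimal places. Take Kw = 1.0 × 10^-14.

pH = 8.19

HCOO- is the conjugate base of the weak acid HCOOH.
Kb = Kw/Ka = 1.0×10^-14 / 1.7 × 10^-4 = 5.88 × 10^-11
Kb = [OH-]²/(0.041 − [OH-]) = 5.88 × 10^-11
Since Kb ≪ C₀, [OH-] ≈ √(Kb·C₀) = 1.55 × 10^-6 M.
pOH = 5.81, so pH = 14.00 − pOH = 8.19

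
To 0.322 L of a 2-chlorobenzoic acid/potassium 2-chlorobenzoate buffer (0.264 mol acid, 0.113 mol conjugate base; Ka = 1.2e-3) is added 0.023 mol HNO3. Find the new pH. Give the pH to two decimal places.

After neutralization: n(ClC6H4COOH) = 0.287 mol, n(ClC6H4COO-) = 0.09 mol.
pKa = −log(1.2 × 10^-3) = 2.921
pH = pKa + log(n_ClC6H4COO-/n_ClC6H4COOH) = 2.921 + log(0.09/0.287) = 2.921 + (-0.504)

pH = 2.42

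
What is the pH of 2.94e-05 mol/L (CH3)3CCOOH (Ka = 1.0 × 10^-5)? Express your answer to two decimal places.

pH = 4.89

(CH3)3CCOOH ⇌ (CH3)3CCOO- + H+
From the ICE table, Ka = [H+]²/(2.94e-05 − [H+]) = 1.0 × 10^-5.
Here C₀/Ka ≈ 2.94, so the small-[H+] approximation fails. Use the quadratic:
[H+] = [−1e-05 + √(1e-05² + 1.18e-09)]/2 = 1.29 × 10^-5 M
pH = −log(1.29 × 10^-5) = 4.89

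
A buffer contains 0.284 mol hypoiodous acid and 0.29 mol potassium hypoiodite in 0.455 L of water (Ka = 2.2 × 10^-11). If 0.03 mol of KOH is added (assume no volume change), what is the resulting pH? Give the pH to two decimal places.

OH- converts HOI to OI-: HOI → 0.254 mol, OI- → 0.32 mol.
pKa = −log(2.2 × 10^-11) = 10.658
pH = pKa + log([A⁻]/[HA]) = 10.658 + log(0.32/0.254) = 10.658 +0.100

pH = 10.76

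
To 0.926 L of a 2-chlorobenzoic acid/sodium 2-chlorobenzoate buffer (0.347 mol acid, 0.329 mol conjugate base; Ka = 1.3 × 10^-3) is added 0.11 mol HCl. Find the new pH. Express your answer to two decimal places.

pH = 2.57

Added H+ converts ClC6H4COO- to ClC6H4COOH: ClC6H4COOH → 0.457 mol, ClC6H4COO- → 0.219 mol.
pKa = −log(1.3 × 10^-3) = 2.886
pH = pKa + log(n_ClC6H4COO-/n_ClC6H4COOH) = 2.886 + log(0.219/0.457) = 2.886 + (-0.319)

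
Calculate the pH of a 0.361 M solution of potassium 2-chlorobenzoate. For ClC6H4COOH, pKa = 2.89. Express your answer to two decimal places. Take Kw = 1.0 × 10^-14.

pH = 8.22

ClC6H4COO- is the conjugate base of the weak acid ClC6H4COOH.
Ka = 10^(−2.89) = 1.29 × 10^-3
Kb = Kw/Ka = 1.0×10^-14 / 1.29 × 10^-3 = 7.75 × 10^-12
From the ICE table, Kb = x²/(0.361 − x) = 7.75 × 10^-12.
Assume x ≪ 0.361: x ≈ √(7.75 × 10^-12 × 0.361) = 1.67 × 10^-6 M
Check: 0.00046% ionized — well under 5%, approximation valid.
pOH = 5.78, so pH = 14.00 − pOH = 8.22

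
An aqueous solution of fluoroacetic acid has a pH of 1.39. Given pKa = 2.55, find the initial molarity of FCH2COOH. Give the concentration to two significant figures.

C₀ = 6.3 × 10^-1 M

[H+] = 10^(-1.39) = 4.07 × 10^-2 M = x
Ka = 10^(−2.55) = 2.82 × 10^-3
Ka = x²/(C₀ − x) ⇒ C₀ = x + x²/Ka
C₀ = 4.07 × 10^-2 + (4.07 × 10^-2)²/(2.82 × 10^-3) = 6.28 × 10^-1 M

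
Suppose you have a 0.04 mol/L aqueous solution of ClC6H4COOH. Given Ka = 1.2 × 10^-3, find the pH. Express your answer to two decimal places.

pH = 2.20

ClC6H4COOH ⇌ ClC6H4COO- + H+
From the ICE table, Ka = [H+]²/(0.04 − [H+]) = 1.2 × 10^-3.
The 5% rule fails; solving [H+]² + Ka·[H+] − Ka·C₀ = 0 exactly:
[H+] = (−Ka + √(Ka² + 4·Ka·C₀))/2 = 6.35 × 10^-3 M
pH = −log(6.35 × 10^-3) = 2.20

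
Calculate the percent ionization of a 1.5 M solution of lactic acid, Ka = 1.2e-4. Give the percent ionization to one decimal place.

CH3CH(OH)COOH ⇌ CH3CH(OH)COO- + H+; let x = [H+] at equilibrium.
x ≈ √(Ka·C₀) = √(1.2 × 10^-4 × 1.5) = 1.34 × 10^-2 M
% ionization = x/C₀ × 100% = 1.34 × 10^-2/1.5 × 100% = 0.9%

0.9%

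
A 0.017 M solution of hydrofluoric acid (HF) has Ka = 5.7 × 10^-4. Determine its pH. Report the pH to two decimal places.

pH = 2.55

HF ⇌ F- + H+
From the ICE table, Ka = x²/(0.017 − x) = 5.7 × 10^-4.
Here C₀/Ka ≈ 29.8, so the small-x approximation fails. Use the quadratic:
x = [−0.00057 + √(0.00057² + 3.88e-05)]/2 = 2.84 × 10^-3 M
pH = −log(2.84 × 10^-3) = 2.55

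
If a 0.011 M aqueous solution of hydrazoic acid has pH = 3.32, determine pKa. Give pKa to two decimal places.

[H+] = 10^(-3.32) = 4.79 × 10^-4 M
At equilibrium [HA] = 0.011 − 4.79 × 10^-4 = 1.05 × 10^-2 M
Ka = [H+][A-]/[HA] = (4.79 × 10^-4)² / 1.05 × 10^-2 = 2.19 × 10^-5
pKa = -log(2.19 × 10^-5) = 4.66

pKa = 4.66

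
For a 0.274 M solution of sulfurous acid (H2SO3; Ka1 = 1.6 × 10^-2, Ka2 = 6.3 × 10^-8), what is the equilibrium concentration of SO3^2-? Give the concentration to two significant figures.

6.3 × 10^-8 M

First ionization gives [H+] ≈ [HSO3-] = 5.87 × 10^-2 M.
Second step: Ka2 = [H+][SO3^2-]/[HSO3-] ≈ [SO3^2-] (since [H+] ≈ [HSO3-]).
So [SO3^2-] ≈ Ka2.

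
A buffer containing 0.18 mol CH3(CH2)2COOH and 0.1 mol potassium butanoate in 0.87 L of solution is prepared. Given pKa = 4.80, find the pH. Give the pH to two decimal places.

pH = 4.54

pH = pKa + log([A⁻]/[HA]) = 4.80 + log(0.1/0.18)
pH = 4.80 + (-0.255) = 4.54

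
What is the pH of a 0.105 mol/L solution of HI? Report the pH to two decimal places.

HI is a strong acid and dissociates completely, so [H+] = 0.105 M.
pH = -log(0.105) = 0.98

pH = 0.98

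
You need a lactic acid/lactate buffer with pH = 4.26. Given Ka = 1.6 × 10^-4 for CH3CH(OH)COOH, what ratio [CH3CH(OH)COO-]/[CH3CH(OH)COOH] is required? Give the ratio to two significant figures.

ratio = 2.9

pKa = -log(1.6 × 10^-4) = 3.796
pH = pKa + log(r) ⇒ log(r) = 4.26 − 3.796 = +0.464
r = [CH3CH(OH)COO-]/[CH3CH(OH)COOH] = 10^(+0.464) = 2.91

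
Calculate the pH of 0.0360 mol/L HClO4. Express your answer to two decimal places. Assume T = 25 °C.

HClO4 is a strong acid and dissociates completely, so [H+] = 0.0360 M.
pH = -log(0.036) = 1.44

pH = 1.44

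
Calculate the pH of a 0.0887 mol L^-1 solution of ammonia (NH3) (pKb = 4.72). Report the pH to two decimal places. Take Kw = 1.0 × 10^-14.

NH3 + H2O ⇌ NH4+ + OH-
Kb = 10^(−4.72) = 1.91 × 10^-5
Kb = [OH-]²/(0.0887 − [OH-]) = 1.91 × 10^-5
Since Kb ≪ C₀, [OH-] ≈ √(Kb·C₀) = 1.30 × 10^-3 M.
pOH = −log(1.30 × 10^-3) = 2.89; pH = 14.00 − 2.89 = 11.11

pH = 11.11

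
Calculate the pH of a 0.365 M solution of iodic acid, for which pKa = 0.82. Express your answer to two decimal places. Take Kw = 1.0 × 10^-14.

HIO3 ⇌ IO3- + H+
Ka = 10^(−0.82) = 1.51 × 10^-1
From the ICE table, Ka = x²/(0.365 − x) = 1.51 × 10^-1.
The 5% rule fails; solving x² + Ka·x − Ka·C₀ = 0 exactly:
x = [−0.151 + √(0.151² + 0.22)]/2 = 1.71 × 10^-1 M
pH = −log(1.71 × 10^-1) = 0.77

pH = 0.77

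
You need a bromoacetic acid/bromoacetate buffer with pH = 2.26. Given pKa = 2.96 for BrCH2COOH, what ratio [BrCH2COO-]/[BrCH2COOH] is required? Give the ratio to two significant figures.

ratio = 0.20

pH = pKa + log(r) ⇒ log(r) = 2.26 − 2.96 = -0.70
r = [BrCH2COO-]/[BrCH2COOH] = 10^(-0.70) = 0.2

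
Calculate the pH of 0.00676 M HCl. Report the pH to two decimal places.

pH = 2.17

HCl is a strong acid and dissociates completely, so [H+] = 0.00676 M.
pH = -log(0.00676) = 2.17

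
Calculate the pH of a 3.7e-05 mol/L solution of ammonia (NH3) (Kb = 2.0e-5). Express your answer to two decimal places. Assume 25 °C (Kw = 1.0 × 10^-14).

NH3 + H2O ⇌ NH4+ + OH-
From the ICE table, Kb = x²/(3.7e-05 − x) = 2.0 × 10^-5.
x is not negligible relative to C₀; solve x² + 2e-05·x − 7.4e-10 = 0.
x = [−2e-05 + √(2e-05² + 2.96e-09)]/2 = 1.90 × 10^-5 M
pOH = −log(1.90 × 10^-5) = 4.72; pH = 14.00 − 4.72 = 9.28

pH = 9.28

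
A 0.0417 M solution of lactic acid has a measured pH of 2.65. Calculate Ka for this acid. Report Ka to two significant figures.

Ka = 1.3 × 10^-4

[H+] = 10^(-2.65) = 2.24 × 10^-3 M
At equilibrium [HA] = 0.0417 − 2.24 × 10^-3 = 3.95 × 10^-2 M
Ka = [H+][A-]/[HA] = (2.24 × 10^-3)² / 3.95 × 10^-2 = 1.3 × 10^-4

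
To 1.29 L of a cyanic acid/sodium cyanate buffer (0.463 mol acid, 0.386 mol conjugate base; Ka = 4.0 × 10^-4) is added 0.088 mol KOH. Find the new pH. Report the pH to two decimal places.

OH- converts HOCN to OCN-: HOCN → 0.375 mol, OCN- → 0.474 mol.
pKa = −log(4.0 × 10^-4) = 3.398
pH = pKa + log([A⁻]/[HA]) = 3.398 + log(0.474/0.375) = 3.398 +0.102

pH = 3.50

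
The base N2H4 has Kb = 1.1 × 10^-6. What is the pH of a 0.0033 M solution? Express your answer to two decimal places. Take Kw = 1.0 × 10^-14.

N2H4 + H2O ⇌ N2H5+ + OH-
From the ICE table, Kb = [OH-]²/(0.0033 − [OH-]) = 1.1 × 10^-6.
Assume [OH-] ≪ 0.0033: [OH-] ≈ √(1.1 × 10^-6 × 0.0033) = 6.02 × 10^-5 M
pOH = 4.22, so pH = 14.00 − pOH = 9.78

pH = 9.78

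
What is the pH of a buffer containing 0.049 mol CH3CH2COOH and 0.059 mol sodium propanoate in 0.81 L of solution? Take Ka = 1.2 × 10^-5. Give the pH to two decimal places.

pH = 5.00

pKa = −log(1.2 × 10^-5) = 4.921
Using pH = pKa + log([base]/[acid]) with [base]/[acid] = 0.059/0.049:
pH = 4.921 + (+0.081) = 5.00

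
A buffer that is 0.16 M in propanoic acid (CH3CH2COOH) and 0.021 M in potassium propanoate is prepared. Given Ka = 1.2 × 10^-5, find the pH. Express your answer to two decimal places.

pH = 4.04

pKa = −log(1.2 × 10^-5) = 4.921
Using pH = pKa + log([base]/[acid]) with [base]/[acid] = 0.021/0.16:
pH = 4.921 + (-0.882) = 4.04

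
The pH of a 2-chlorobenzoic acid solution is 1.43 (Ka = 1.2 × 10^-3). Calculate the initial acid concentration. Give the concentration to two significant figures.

C₀ = 1.2 M

[H+] = 10^(-1.43) = 3.72 × 10^-2 M = x
Ka = x²/(C₀ − x) ⇒ C₀ = x + x²/Ka
C₀ = 3.72 × 10^-2 + (3.72 × 10^-2)²/(1.2 × 10^-3) = 1.19 M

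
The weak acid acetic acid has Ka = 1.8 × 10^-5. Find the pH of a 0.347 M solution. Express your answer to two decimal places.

pH = 2.60

CH3COOH ⇌ CH3COO- + H+
Ka = x²/(0.347 − x) = 1.8 × 10^-5
Neglecting x in the denominator: x = √(1.8 × 10^-5 × 0.347) = 2.50 × 10^-3 M
Check: 0.72% ionized — well under 5%, approximation valid.
pH = −log(2.50 × 10^-3) = 2.60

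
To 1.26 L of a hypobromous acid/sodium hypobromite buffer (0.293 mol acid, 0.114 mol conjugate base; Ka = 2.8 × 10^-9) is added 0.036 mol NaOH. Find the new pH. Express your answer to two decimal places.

After neutralization: n(HOBr) = 0.257 mol, n(OBr-) = 0.15 mol.
pKa = −log(2.8 × 10^-9) = 8.553
pH = pKa + log([A⁻]/[HA]) = 8.553 + log(0.15/0.257) = 8.553 -0.234

pH = 8.32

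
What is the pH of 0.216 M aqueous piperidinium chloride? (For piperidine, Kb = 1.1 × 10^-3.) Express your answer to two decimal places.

C5H10NH2+ is the conjugate acid of the weak base C5H10NH.
Ka = Kw/Kb = 1.0×10^-14 / 1.1 × 10^-3 = 9.09 × 10^-12
From the ICE table, Ka = [H+]²/(0.216 − [H+]) = 9.09 × 10^-12.
Assume [H+] ≪ 0.216: [H+] ≈ √(9.09 × 10^-12 × 0.216) = 1.40 × 10^-6 M
pH = −log(1.40 × 10^-6) = 5.85

pH = 5.85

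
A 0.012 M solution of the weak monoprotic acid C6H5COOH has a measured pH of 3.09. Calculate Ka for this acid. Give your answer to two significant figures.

[H+] = 10^(-3.09) = 8.13 × 10^-4 M
At equilibrium [HA] = 0.012 − 8.13 × 10^-4 = 1.12 × 10^-2 M
Ka = [H+][A-]/[HA] = (8.13 × 10^-4)² / 1.12 × 10^-2 = 5.9 × 10^-5

Ka = 5.9 × 10^-5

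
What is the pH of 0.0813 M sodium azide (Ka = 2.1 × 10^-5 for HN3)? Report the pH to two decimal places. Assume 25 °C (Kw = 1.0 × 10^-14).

pH = 8.79

N3- is the conjugate base of the weak acid HN3.
Kb = Kw/Ka = 1.0×10^-14 / 2.1 × 10^-5 = 4.76 × 10^-10
Kb = [OH-]²/(0.0813 − [OH-]) = 4.76 × 10^-10
Neglecting [OH-] in the denominator: [OH-] = √(4.76 × 10^-10 × 0.0813) = 6.22 × 10^-6 M
pOH = −log(6.22 × 10^-6) = 5.21; pH = 14.00 − 5.21 = 8.79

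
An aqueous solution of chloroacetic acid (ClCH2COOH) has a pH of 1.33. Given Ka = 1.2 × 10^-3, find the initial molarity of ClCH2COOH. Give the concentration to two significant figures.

[H+] = 10^(-1.33) = 4.68 × 10^-2 M = x
Ka = x²/(C₀ − x) ⇒ C₀ = x + x²/Ka
C₀ = 4.68 × 10^-2 + (4.68 × 10^-2)²/(1.2 × 10^-3) = 1.87 M

C₀ = 1.9 M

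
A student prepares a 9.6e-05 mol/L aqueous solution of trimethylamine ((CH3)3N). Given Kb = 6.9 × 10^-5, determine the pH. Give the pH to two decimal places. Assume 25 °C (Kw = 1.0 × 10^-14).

(CH3)3N + H2O ⇌ (CH3)3NH+ + OH-
From the ICE table, Kb = [OH-]²/(9.6e-05 − [OH-]) = 6.9 × 10^-5.
[OH-] is not negligible relative to C₀; solve [OH-]² + 6.9e-05·[OH-] − 6.62e-09 = 0.
[OH-] = (−Kb + √(Kb² + 4·Kb·C₀))/2 = 5.39 × 10^-5 M
pOH = −log(5.39 × 10^-5) = 4.27; pH = 14.00 − 4.27 = 9.73

pH = 9.73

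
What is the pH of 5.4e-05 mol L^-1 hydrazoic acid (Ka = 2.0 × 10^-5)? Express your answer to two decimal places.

pH = 4.61

HN3 ⇌ N3- + H+
Let x = [H+] at equilibrium. Ka = x²/(5.4e-05 − x).
Here C₀/Ka ≈ 2.7, so the small-x approximation fails. Use the quadratic:
x = (−Ka + √(Ka² + 4·Ka·C₀))/2 = 2.44 × 10^-5 M
pH = −log(2.44 × 10^-5) = 4.61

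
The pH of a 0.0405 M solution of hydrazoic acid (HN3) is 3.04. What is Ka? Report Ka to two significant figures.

[H+] = 10^(-3.04) = 9.12 × 10^-4 M
At equilibrium [HA] = 0.0405 − 9.12 × 10^-4 = 3.96 × 10^-2 M
Ka = [H+][A-]/[HA] = (9.12 × 10^-4)² / 3.96 × 10^-2 = 2.1 × 10^-5

Ka = 2.1 × 10^-5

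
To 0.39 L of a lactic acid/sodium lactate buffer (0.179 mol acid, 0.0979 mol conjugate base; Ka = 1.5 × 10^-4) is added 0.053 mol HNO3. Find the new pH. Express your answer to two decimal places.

After neutralization: n(CH3CH(OH)COOH) = 0.232 mol, n(CH3CH(OH)COO-) = 0.0449 mol.
pKa = −log(1.5 × 10^-4) = 3.824
pH = pKa + log([A⁻]/[HA]) = 3.824 + log(0.0449/0.232) = 3.824 -0.713

pH = 3.11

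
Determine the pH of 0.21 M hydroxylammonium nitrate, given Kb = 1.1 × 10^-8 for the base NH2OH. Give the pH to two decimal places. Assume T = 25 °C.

NH3OH+ is the conjugate acid of the weak base NH2OH.
Ka = Kw/Kb = 1.0×10^-14 / 1.1 × 10^-8 = 9.09 × 10^-7
From the ICE table, Ka = x²/(0.21 − x) = 9.09 × 10^-7.
Neglecting x in the denominator: x = √(9.09 × 10^-7 × 0.21) = 4.37 × 10^-4 M
(x/C₀ = 0.21% < 5%, so the approximation holds.)
pH = −log(4.37 × 10^-4) = 3.36

pH = 3.36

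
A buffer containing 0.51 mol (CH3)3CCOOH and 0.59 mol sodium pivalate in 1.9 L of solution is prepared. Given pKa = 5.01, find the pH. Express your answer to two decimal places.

pH = 5.07

Using pH = pKa + log([base]/[acid]) with [base]/[acid] = 0.59/0.51:
pH = 5.01 + (+0.063) = 5.07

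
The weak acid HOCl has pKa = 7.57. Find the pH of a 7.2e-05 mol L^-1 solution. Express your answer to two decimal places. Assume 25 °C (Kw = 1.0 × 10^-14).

pH = 5.86

HOCl ⇌ OCl- + H+
Ka = 10^(−7.57) = 2.69 × 10^-8
Let x = [H+] at equilibrium. Ka = x²/(7.2e-05 − x).
Since Ka ≪ C₀, x ≈ √(Ka·C₀) = 1.39 × 10^-6 M.
Check: 1.9% ionized — well under 5%, approximation valid.
pH = −log[H+] = −log(1.39 × 10^-6) = 5.86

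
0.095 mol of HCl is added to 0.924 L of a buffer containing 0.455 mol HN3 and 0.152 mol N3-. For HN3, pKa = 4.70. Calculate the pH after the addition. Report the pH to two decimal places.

pH = 3.72

Added H+ converts N3- to HN3: HN3 → 0.55 mol, N3- → 0.057 mol.
pH = pKa + log([A⁻]/[HA]) = 4.70 + log(0.057/0.55) = 4.70 -0.984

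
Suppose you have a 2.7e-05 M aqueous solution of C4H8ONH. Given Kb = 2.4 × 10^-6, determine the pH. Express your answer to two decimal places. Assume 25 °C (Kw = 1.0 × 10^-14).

pH = 8.84

C4H8ONH + H2O ⇌ C4H8ONH2+ + OH-
Kb = [OH-]²/(2.7e-05 − [OH-]) = 2.4 × 10^-6
[OH-] is not negligible relative to C₀; solve [OH-]² + 2.4e-06·[OH-] − 6.48e-11 = 0.
[OH-] = [−2.4e-06 + √(2.4e-06² + 2.59e-10)]/2 = 6.94 × 10^-6 M
pOH = −log(6.94 × 10^-6) = 5.16; pH = 14.00 − 5.16 = 8.84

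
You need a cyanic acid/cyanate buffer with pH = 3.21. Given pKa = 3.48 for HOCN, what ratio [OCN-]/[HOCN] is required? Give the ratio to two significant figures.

ratio = 0.54

pH = pKa + log(r) ⇒ log(r) = 3.21 − 3.48 = -0.27
r = [OCN-]/[HOCN] = 10^(-0.27) = 0.537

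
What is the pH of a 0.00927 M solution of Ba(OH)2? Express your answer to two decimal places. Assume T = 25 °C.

Ba(OH)2 is a strong base (each formula unit releases 2 OH-); [OH-] = 0.0185 M.
pOH = -log(0.0185) = 1.73
pH = 14.00 - 1.73 = 12.27

pH = 12.27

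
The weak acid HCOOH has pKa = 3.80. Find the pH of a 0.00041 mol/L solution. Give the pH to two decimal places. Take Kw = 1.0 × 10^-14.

pH = 3.73

HCOOH ⇌ HCOO- + H+
Ka = 10^(−3.80) = 1.58 × 10^-4
From the ICE table, Ka = x²/(0.00041 − x) = 1.58 × 10^-4.
Here C₀/Ka ≈ 2.59, so the small-x approximation fails. Use the quadratic:
x = [−0.000158 + √(0.000158² + 2.59e-07)]/2 = 1.87 × 10^-4 M
pH = −log(1.87 × 10^-4) = 3.73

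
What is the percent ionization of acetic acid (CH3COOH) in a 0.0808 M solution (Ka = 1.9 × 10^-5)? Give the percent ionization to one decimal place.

1.5%

CH3COOH ⇌ CH3COO- + H+; let x = [H+] at equilibrium.
x ≈ √(Ka·C₀) = √(1.9 × 10^-5 × 0.0808) = 1.24 × 10^-3 M
Fraction ionized = 1.24 × 10^-3 / 0.0808 = 0.0153 → 1.5%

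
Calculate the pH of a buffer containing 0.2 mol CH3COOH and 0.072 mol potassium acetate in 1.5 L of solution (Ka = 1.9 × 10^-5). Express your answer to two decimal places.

pKa = −log(1.9 × 10^-5) = 4.721
Using pH = pKa + log([base]/[acid]) with [base]/[acid] = 0.072/0.2:
pH = 4.721 + (-0.444) = 4.28

pH = 4.28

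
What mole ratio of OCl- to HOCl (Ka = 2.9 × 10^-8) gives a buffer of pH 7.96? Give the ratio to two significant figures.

pKa = -log(2.9 × 10^-8) = 7.538
pH = pKa + log(r) ⇒ log(r) = 7.96 − 7.538 = +0.422
r = [OCl-]/[HOCl] = 10^(+0.422) = 2.64

ratio = 2.6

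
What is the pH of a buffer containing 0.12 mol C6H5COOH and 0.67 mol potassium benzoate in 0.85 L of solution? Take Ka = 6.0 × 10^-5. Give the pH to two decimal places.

pH = 4.97

pKa = −log(6.0 × 10^-5) = 4.222
pH = pKa + log([A⁻]/[HA]) = 4.222 + log(0.67/0.12)
pH = 4.222 + (+0.747) = 4.97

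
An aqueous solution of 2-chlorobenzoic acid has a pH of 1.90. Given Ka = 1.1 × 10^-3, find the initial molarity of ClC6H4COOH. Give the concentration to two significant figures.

C₀ = 1.6 × 10^-1 M

[H+] = 10^(-1.90) = 1.26 × 10^-2 M = x
Ka = x²/(C₀ − x) ⇒ C₀ = x + x²/Ka
C₀ = 1.26 × 10^-2 + (1.26 × 10^-2)²/(1.1 × 10^-3) = 1.57 × 10^-1 M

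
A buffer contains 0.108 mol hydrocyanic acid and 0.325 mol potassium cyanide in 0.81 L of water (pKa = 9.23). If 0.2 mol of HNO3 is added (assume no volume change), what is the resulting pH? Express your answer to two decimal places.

After neutralization: n(HCN) = 0.308 mol, n(CN-) = 0.125 mol.
Henderson–Hasselbalch with mole ratio 0.125/0.308: pH = 9.23 + (-0.392)

pH = 8.84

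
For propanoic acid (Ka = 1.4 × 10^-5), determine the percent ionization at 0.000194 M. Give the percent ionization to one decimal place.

CH3CH2COOH ⇌ CH3CH2COO- + H+; let x = [H+] at equilibrium.
Ka = x²/(C₀ − x); solving the quadratic gives x = 4.56 × 10^-5 M.
Fraction ionized = 4.56 × 10^-5 / 0.000194 = 0.2351 → 23.5%

23.5%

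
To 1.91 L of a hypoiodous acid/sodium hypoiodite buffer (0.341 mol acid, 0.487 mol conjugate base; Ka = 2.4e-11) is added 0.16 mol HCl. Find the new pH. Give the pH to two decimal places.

pH = 10.43

After neutralization: n(HOI) = 0.501 mol, n(OI-) = 0.327 mol.
pKa = −log(2.4 × 10^-11) = 10.620
pH = pKa + log(n_OI-/n_HOI) = 10.620 + log(0.327/0.501) = 10.620 + (-0.185)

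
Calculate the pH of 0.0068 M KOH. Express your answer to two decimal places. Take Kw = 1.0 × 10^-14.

pH = 11.83

KOH is a strong base; [OH-] = 0.0068 M.
pOH = -log(0.0068) = 2.17
pH = 14.00 - 2.17 = 11.83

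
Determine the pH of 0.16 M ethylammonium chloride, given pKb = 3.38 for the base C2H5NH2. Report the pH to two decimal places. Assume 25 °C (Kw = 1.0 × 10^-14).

C2H5NH3+ is the conjugate acid of the weak base C2H5NH2.
Kb = 10^(−3.38) = 4.17 × 10^-4
Ka = Kw/Kb = 1.0×10^-14 / 4.17 × 10^-4 = 2.40 × 10^-11
Ka = [H+]²/(0.16 − [H+]) = 2.40 × 10^-11
Neglecting [H+] in the denominator: [H+] = √(2.40 × 10^-11 × 0.16) = 1.96 × 10^-6 M
pH = −log[H+] = −log(1.96 × 10^-6) = 5.71

pH = 5.71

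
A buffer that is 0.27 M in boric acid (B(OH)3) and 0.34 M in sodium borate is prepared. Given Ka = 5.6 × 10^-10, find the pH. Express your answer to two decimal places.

pH = 9.35

pKa = −log(5.6 × 10^-10) = 9.252
Using pH = pKa + log([base]/[acid]) with [base]/[acid] = 0.34/0.27:
pH = 9.252 + (+0.100) = 9.35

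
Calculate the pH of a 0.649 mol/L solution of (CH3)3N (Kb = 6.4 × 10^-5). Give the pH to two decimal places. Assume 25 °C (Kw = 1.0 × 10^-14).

pH = 11.81

(CH3)3N + H2O ⇌ (CH3)3NH+ + OH-
Let x = [OH-] at equilibrium. Kb = x²/(0.649 − x).
Since Kb ≪ C₀, x ≈ √(Kb·C₀) = 6.44 × 10^-3 M.
(x/C₀ = 0.99% < 5%, so the approximation holds.)
pOH = −log(6.44 × 10^-3) = 2.19; pH = 14.00 − 2.19 = 11.81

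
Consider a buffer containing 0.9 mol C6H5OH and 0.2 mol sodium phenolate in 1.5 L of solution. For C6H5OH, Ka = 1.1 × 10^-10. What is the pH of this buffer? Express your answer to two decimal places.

pKa = −log(1.1 × 10^-10) = 9.959
Henderson–Hasselbalch: pH = pKa + log([C6H5O-]/[C6H5OH]) = 9.959 + log(0.2/0.9)
pH = 9.959 + (-0.653) = 9.31

pH = 9.31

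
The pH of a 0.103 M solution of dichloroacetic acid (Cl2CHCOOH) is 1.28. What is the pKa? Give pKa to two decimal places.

[H+] = 10^(-1.28) = 5.25 × 10^-2 M
At equilibrium [HA] = 0.103 − 5.25 × 10^-2 = 5.05 × 10^-2 M
Ka = [H+][A-]/[HA] = (5.25 × 10^-2)² / 5.05 × 10^-2 = 5.46 × 10^-2
pKa = -log(5.46 × 10^-2) = 1.26

pKa = 1.26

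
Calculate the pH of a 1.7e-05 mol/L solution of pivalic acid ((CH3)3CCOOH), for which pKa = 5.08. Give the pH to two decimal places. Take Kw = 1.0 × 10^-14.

pH = 5.07

(CH3)3CCOOH ⇌ (CH3)3CCOO- + H+
Ka = 10^(−5.08) = 8.32 × 10^-6
From the ICE table, Ka = x²/(1.7e-05 − x) = 8.32 × 10^-6.
Here C₀/Ka ≈ 2.04, so the small-x approximation fails. Use the quadratic:
x = [−8.32e-06 + √(8.32e-06² + 5.66e-10)]/2 = 8.44 × 10^-6 M
pH = −log(8.44 × 10^-6) = 5.07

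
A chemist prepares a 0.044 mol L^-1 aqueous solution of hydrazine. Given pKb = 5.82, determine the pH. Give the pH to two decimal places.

pH = 10.41

N2H4 + H2O ⇌ N2H5+ + OH-
Kb = 10^(−5.82) = 1.51 × 10^-6
Let x = [OH-] at equilibrium. Kb = x²/(0.044 − x).
Assume x ≪ 0.044: x ≈ √(1.51 × 10^-6 × 0.044) = 2.58 × 10^-4 M
(x/C₀ = 0.59% < 5%, so the approximation holds.)
pOH = −log(2.58 × 10^-4) = 3.59; pH = 14.00 − 3.59 = 10.41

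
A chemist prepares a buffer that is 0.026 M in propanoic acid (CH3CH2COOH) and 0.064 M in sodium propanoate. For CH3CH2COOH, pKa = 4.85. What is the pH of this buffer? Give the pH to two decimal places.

pH = 5.24

Henderson–Hasselbalch: pH = pKa + log([CH3CH2COO-]/[CH3CH2COOH]) = 4.85 + log(0.064/0.026)
pH = 4.85 + (+0.391) = 5.24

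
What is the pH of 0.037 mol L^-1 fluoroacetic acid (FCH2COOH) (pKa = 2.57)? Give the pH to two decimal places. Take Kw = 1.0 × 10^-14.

pH = 2.06

FCH2COOH ⇌ FCH2COO- + H+
Ka = 10^(−2.57) = 2.69 × 10^-3
From the ICE table, Ka = x²/(0.037 − x) = 2.69 × 10^-3.
x is not negligible relative to C₀; solve x² + 0.00269·x − 9.95e-05 = 0.
x = [−0.00269 + √(0.00269² + 0.000398)]/2 = 8.72 × 10^-3 M
pH = −log(8.72 × 10^-3) = 2.06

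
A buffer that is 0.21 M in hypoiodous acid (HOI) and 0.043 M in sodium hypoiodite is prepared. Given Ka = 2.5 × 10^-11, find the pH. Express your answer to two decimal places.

pKa = −log(2.5 × 10^-11) = 10.602
pH = pKa + log([A⁻]/[HA]) = 10.602 + log(0.043/0.21)
pH = 10.602 + (-0.689) = 9.91

pH = 9.91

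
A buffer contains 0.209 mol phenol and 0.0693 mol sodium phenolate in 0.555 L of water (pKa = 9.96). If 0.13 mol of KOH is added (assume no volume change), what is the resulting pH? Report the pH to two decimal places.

OH- converts C6H5OH to C6H5O-: C6H5OH → 0.079 mol, C6H5O- → 0.199 mol.
Henderson–Hasselbalch with mole ratio 0.199/0.079: pH = 9.96 + (+0.401)

pH = 10.36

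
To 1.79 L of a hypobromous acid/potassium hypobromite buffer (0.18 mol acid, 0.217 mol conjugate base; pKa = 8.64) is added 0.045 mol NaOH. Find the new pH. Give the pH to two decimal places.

OH- converts HOBr to OBr-: HOBr → 0.135 mol, OBr- → 0.262 mol.
pH = pKa + log(n_OBr-/n_HOBr) = 8.64 + log(0.262/0.135) = 8.64 + (+0.288)

pH = 8.93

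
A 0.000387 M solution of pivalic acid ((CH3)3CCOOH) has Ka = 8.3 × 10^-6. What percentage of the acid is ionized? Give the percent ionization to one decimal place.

(CH3)3CCOOH ⇌ (CH3)3CCOO- + H+; let x = [H+] at equilibrium.
Ka = x²/(C₀ − x); solving the quadratic gives x = 5.27 × 10^-5 M.
Fraction ionized = 5.27 × 10^-5 / 0.000387 = 0.1362 → 13.6%

13.6%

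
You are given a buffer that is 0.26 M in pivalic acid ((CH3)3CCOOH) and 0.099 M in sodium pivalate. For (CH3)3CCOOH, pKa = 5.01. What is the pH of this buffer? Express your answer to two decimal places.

pH = 4.59

pH = pKa + log([A⁻]/[HA]) = 5.01 + log(0.099/0.26)
pH = 5.01 + (-0.419) = 4.59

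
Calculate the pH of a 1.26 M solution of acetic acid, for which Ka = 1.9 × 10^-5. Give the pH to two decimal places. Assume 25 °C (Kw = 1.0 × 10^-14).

pH = 2.31

CH3COOH ⇌ CH3COO- + H+
Ka = [H+]²/(1.26 − [H+]) = 1.9 × 10^-5
Assume [H+] ≪ 1.26: [H+] ≈ √(1.9 × 10^-5 × 1.26) = 4.89 × 10^-3 M
pH = −log(4.89 × 10^-3) = 2.31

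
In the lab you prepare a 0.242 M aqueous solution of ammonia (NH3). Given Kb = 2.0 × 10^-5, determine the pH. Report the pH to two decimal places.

NH3 + H2O ⇌ NH4+ + OH-
From the ICE table, Kb = x²/(0.242 − x) = 2.0 × 10^-5.
Since Kb ≪ C₀, x ≈ √(Kb·C₀) = 2.20 × 10^-3 M.
(x/C₀ = 0.91% < 5%, so the approximation holds.)
pOH = 2.66, so pH = 14.00 − pOH = 11.34

pH = 11.34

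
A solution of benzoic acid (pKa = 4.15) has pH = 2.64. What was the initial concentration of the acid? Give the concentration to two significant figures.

C₀ = 7.6 × 10^-2 M

[H+] = 10^(-2.64) = 2.29 × 10^-3 M = x
Ka = 10^(−4.15) = 7.08 × 10^-5
Ka = x²/(C₀ − x) ⇒ C₀ = x + x²/Ka
C₀ = 2.29 × 10^-3 + (2.29 × 10^-3)²/(7.08 × 10^-5) = 7.64 × 10^-2 M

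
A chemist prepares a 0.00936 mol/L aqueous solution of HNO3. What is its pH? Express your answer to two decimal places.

HNO3 is a strong acid and dissociates completely, so [H+] = 0.00936 M.
pH = -log(0.00936) = 2.03

pH = 2.03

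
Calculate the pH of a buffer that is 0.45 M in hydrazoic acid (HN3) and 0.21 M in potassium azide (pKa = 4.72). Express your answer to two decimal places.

pH = 4.39

Henderson–Hasselbalch: pH = pKa + log([N3-]/[HN3]) = 4.72 + log(0.21/0.45)
pH = 4.72 + (-0.331) = 4.39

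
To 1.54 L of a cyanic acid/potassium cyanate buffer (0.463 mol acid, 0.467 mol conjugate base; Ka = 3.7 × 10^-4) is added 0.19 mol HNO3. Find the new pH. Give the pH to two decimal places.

pH = 3.06

Added H+ converts OCN- to HOCN: HOCN → 0.653 mol, OCN- → 0.277 mol.
pKa = −log(3.7 × 10^-4) = 3.432
pH = pKa + log(n_OCN-/n_HOCN) = 3.432 + log(0.277/0.653) = 3.432 + (-0.372)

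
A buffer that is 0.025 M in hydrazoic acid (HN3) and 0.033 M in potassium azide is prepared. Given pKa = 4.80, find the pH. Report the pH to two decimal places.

pH = 4.92

Using pH = pKa + log([base]/[acid]) with [base]/[acid] = 0.033/0.025:
pH = 4.80 + (+0.121) = 4.92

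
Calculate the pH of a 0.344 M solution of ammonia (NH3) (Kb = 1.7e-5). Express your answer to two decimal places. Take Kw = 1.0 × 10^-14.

pH = 11.38

NH3 + H2O ⇌ NH4+ + OH-
Kb = x²/(0.344 − x) = 1.7 × 10^-5
Since Kb ≪ C₀, x ≈ √(Kb·C₀) = 2.42 × 10^-3 M.
Check: 0.7% ionized — well under 5%, approximation valid.
pOH = 2.62, so pH = 14.00 − pOH = 11.38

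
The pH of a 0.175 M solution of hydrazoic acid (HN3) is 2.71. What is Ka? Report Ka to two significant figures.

[H+] = 10^(-2.71) = 1.95 × 10^-3 M
At equilibrium [HA] = 0.175 − 1.95 × 10^-3 = 1.73 × 10^-1 M
Ka = [H+][A-]/[HA] = (1.95 × 10^-3)² / 1.73 × 10^-1 = 2.2 × 10^-5

Ka = 2.2 × 10^-5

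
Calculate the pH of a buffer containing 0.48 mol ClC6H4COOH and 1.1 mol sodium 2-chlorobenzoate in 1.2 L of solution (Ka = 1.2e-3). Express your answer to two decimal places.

pH = 3.28

pKa = −log(1.2 × 10^-3) = 2.921
Using pH = pKa + log([base]/[acid]) with [base]/[acid] = 1.1/0.48:
pH = 2.921 + (+0.360) = 3.28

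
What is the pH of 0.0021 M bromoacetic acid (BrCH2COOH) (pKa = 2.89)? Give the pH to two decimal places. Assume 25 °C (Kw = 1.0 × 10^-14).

BrCH2COOH ⇌ BrCH2COO- + H+
Ka = 10^(−2.89) = 1.29 × 10^-3
Let x = [H+] at equilibrium. Ka = x²/(0.0021 − x).
x is not negligible relative to C₀; solve x² + 0.00129·x − 2.71e-06 = 0.
x = [−0.00129 + √(0.00129² + 1.08e-05)]/2 = 1.12 × 10^-3 M
pH = −log[H+] = −log(1.12 × 10^-3) = 2.95

pH = 2.95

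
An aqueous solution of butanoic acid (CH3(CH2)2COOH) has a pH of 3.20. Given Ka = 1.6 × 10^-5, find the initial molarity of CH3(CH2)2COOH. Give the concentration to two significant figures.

[H+] = 10^(-3.20) = 6.31 × 10^-4 M = x
Ka = x²/(C₀ − x) ⇒ C₀ = x + x²/Ka
C₀ = 6.31 × 10^-4 + (6.31 × 10^-4)²/(1.6 × 10^-5) = 2.55 × 10^-2 M

C₀ = 2.6 × 10^-2 M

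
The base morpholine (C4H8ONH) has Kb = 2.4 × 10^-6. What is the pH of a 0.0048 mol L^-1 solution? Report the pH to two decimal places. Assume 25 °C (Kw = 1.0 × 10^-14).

C4H8ONH + H2O ⇌ C4H8ONH2+ + OH-
From the ICE table, Kb = [OH-]²/(0.0048 − [OH-]) = 2.4 × 10^-6.
Neglecting [OH-] in the denominator: [OH-] = √(2.4 × 10^-6 × 0.0048) = 1.07 × 10^-4 M
Check: 2.2% ionized — well under 5%, approximation valid.
pOH = −log(1.07 × 10^-4) = 3.97; pH = 14.00 − 3.97 = 10.03

pH = 10.03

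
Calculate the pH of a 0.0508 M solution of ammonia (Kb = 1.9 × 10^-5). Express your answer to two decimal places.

NH3 + H2O ⇌ NH4+ + OH-
Kb = x²/(0.0508 − x) = 1.9 × 10^-5
Since Kb ≪ C₀, x ≈ √(Kb·C₀) = 9.82 × 10^-4 M.
pOH = −log(9.82 × 10^-4) = 3.01; pH = 14.00 − 3.01 = 10.99

pH = 10.99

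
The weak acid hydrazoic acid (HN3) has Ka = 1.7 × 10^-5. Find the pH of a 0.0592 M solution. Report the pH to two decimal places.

pH = 3.00

HN3 ⇌ N3- + H+
Ka = [H+]²/(0.0592 − [H+]) = 1.7 × 10^-5
Assume [H+] ≪ 0.0592: [H+] ≈ √(1.7 × 10^-5 × 0.0592) = 1.00 × 10^-3 M
([H+]/C₀ = 1.7% < 5%, so the approximation holds.)
pH = −log(1.00 × 10^-3) = 3.00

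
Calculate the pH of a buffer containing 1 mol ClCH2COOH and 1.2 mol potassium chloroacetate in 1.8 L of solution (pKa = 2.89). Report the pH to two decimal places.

pH = pKa + log([A⁻]/[HA]) = 2.89 + log(1.2/1)
pH = 2.89 + (+0.079) = 2.97

pH = 2.97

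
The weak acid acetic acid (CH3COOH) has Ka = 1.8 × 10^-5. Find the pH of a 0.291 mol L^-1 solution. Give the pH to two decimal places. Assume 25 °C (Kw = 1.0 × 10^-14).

pH = 2.64

CH3COOH ⇌ CH3COO- + H+
Ka = [H+]²/(0.291 − [H+]) = 1.8 × 10^-5
Neglecting [H+] in the denominator: [H+] = √(1.8 × 10^-5 × 0.291) = 2.29 × 10^-3 M
pH = −log[H+] = −log(2.29 × 10^-3) = 2.64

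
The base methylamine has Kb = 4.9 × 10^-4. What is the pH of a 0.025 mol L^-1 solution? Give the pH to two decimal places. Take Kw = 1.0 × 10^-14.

pH = 11.51

CH3NH2 + H2O ⇌ CH3NH3+ + OH-
Kb = x²/(0.025 − x) = 4.9 × 10^-4
Here C₀/Kb ≈ 51, so the small-x approximation fails. Use the quadratic:
x = (−Kb + √(Kb² + 4·Kb·C₀))/2 = 3.26 × 10^-3 M
pOH = −log(3.26 × 10^-3) = 2.49; pH = 14.00 − 2.49 = 11.51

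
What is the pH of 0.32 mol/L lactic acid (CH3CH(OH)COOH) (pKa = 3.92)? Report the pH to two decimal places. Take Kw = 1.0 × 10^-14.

pH = 2.21

CH3CH(OH)COOH ⇌ CH3CH(OH)COO- + H+
Ka = 10^(−3.92) = 1.20 × 10^-4
Let x = [H+] at equilibrium. Ka = x²/(0.32 − x).
Neglecting x in the denominator: x = √(1.20 × 10^-4 × 0.32) = 6.20 × 10^-3 M
(x/C₀ = 1.9% < 5%, so the approximation holds.)
pH = −log[H+] = −log(6.20 × 10^-3) = 2.21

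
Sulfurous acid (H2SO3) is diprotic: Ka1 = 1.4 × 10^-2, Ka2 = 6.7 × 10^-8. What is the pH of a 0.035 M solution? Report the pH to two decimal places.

Since Ka1 ≫ Ka2, the first ionization dominates [H+].
Ka1 = x²/(0.035 − x) = 1.4 × 10^-2
Solving the quadratic: x = (−Ka1 + √(Ka1² + 4·Ka1·C₀))/2 = 1.62 × 10^-2 M
pH = −log(1.62 × 10^-2) = 1.79

pH = 1.79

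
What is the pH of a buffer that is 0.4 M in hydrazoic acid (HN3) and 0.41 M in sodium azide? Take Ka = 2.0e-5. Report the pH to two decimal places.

pH = 4.71

pKa = −log(2.0 × 10^-5) = 4.699
pH = pKa + log([A⁻]/[HA]) = 4.699 + log(0.41/0.4)
pH = 4.699 + (+0.011) = 4.71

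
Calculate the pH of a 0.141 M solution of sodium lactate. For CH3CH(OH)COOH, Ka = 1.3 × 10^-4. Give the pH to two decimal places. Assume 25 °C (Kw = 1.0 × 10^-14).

pH = 8.52

CH3CH(OH)COO- is the conjugate base of the weak acid CH3CH(OH)COOH.
Kb = Kw/Ka = 1.0×10^-14 / 1.3 × 10^-4 = 7.69 × 10^-11
From the ICE table, Kb = x²/(0.141 − x) = 7.69 × 10^-11.
Since Kb ≪ C₀, x ≈ √(Kb·C₀) = 3.29 × 10^-6 M.
(x/C₀ = 0.0023% < 5%, so the approximation holds.)
pOH = −log(3.29 × 10^-6) = 5.48; pH = 14.00 − 5.48 = 8.52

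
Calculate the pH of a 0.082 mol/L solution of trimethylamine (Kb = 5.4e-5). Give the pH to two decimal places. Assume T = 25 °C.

pH = 11.32

(CH3)3N + H2O ⇌ (CH3)3NH+ + OH-
Let x = [OH-] at equilibrium. Kb = x²/(0.082 − x).
Neglecting x in the denominator: x = √(5.4 × 10^-5 × 0.082) = 2.10 × 10^-3 M
pOH = 2.68, so pH = 14.00 − pOH = 11.32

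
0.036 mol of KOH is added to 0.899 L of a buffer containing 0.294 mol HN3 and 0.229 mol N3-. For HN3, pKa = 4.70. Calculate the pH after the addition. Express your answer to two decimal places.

OH- converts HN3 to N3-: HN3 → 0.258 mol, N3- → 0.265 mol.
Henderson–Hasselbalch with mole ratio 0.265/0.258: pH = 4.70 + (+0.012)

pH = 4.71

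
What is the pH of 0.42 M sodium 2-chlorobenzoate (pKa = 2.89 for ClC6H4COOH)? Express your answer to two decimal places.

pH = 8.26

ClC6H4COO- is the conjugate base of the weak acid ClC6H4COOH.
Ka = 10^(−2.89) = 1.29 × 10^-3
Kb = Kw/Ka = 1.0×10^-14 / 1.29 × 10^-3 = 7.75 × 10^-12
From the ICE table, Kb = x²/(0.42 − x) = 7.75 × 10^-12.
Since Kb ≪ C₀, x ≈ √(Kb·C₀) = 1.80 × 10^-6 M.
(x/C₀ = 0.00043% < 5%, so the approximation holds.)
pOH = 5.74, so pH = 14.00 − pOH = 8.26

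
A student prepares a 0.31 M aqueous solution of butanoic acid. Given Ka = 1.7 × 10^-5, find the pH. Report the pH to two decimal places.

pH = 2.64

CH3(CH2)2COOH ⇌ CH3(CH2)2COO- + H+
Ka = x²/(0.31 − x) = 1.7 × 10^-5
Assume x ≪ 0.31: x ≈ √(1.7 × 10^-5 × 0.31) = 2.30 × 10^-3 M
(x/C₀ = 0.74% < 5%, so the approximation holds.)
pH = −log[H+] = −log(2.30 × 10^-3) = 2.64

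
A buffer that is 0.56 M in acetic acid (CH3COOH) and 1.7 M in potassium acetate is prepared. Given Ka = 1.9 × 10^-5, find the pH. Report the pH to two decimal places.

pKa = −log(1.9 × 10^-5) = 4.721
Henderson–Hasselbalch: pH = pKa + log([CH3COO-]/[CH3COOH]) = 4.721 + log(1.7/0.56)
pH = 4.721 + (+0.482) = 5.20

pH = 5.20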